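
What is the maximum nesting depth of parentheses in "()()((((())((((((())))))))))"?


Input: "()()((((())((((((())))))))))"
Tracking depth:
  Position 0 '(': depth becomes 1
  Position 1 ')': depth becomes 0
  Position 2 '(': depth becomes 1
  Position 3 ')': depth becomes 0
  Position 4 '(': depth becomes 1
  Position 5 '(': depth becomes 2
  Position 6 '(': depth becomes 3
  Position 7 '(': depth becomes 4
  Position 8 '(': depth becomes 5
  Position 9 ')': depth becomes 4
  Position 10 ')': depth becomes 3
  Position 11 '(': depth becomes 4
  Position 12 '(': depth becomes 5
  Position 13 '(': depth becomes 6
  Position 14 '(': depth becomes 7
  Position 15 '(': depth becomes 8
  Position 16 '(': depth becomes 9
  Position 17 '(': depth becomes 10
  Position 18 ')': depth becomes 9
  Position 19 ')': depth becomes 8
  Position 20 ')': depth becomes 7
  Position 21 ')': depth becomes 6
  Position 22 ')': depth becomes 5
  Position 23 ')': depth becomes 4
  Position 24 ')': depth becomes 3
  Position 25 ')': depth becomes 2
  Position 26 ')': depth becomes 1
  Position 27 ')': depth becomes 0
Maximum depth reached: 10

10


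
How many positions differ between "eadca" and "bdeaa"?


Comparing "eadca" and "bdeaa" position by position:
  Position 0: 'e' vs 'b' => DIFFER
  Position 1: 'a' vs 'd' => DIFFER
  Position 2: 'd' vs 'e' => DIFFER
  Position 3: 'c' vs 'a' => DIFFER
  Position 4: 'a' vs 'a' => same
Positions that differ: 4

4


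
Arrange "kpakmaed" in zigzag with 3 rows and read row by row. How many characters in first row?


Zigzag "kpakmaed" into 3 rows:
Placing characters:
  'k' => row 0
  'p' => row 1
  'a' => row 2
  'k' => row 1
  'm' => row 0
  'a' => row 1
  'e' => row 2
  'd' => row 1
Rows:
  Row 0: "km"
  Row 1: "pkad"
  Row 2: "ae"
First row length: 2

2


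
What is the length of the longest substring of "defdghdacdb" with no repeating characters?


Input: "defdghdacdb"
Sliding window (track last position of each char):
  Position 0 ('d'): window [0,0] length 1 -- new best
  Position 1 ('e'): window [0,1] length 2 -- new best
  Position 2 ('f'): window [0,2] length 3 -- new best
  Position 3 ('d'): repeat (last at 0), move window start to 1
  Position 3 ('d'): window [1,3] length 3
  Position 4 ('g'): window [1,4] length 4 -- new best
  Position 5 ('h'): window [1,5] length 5 -- new best
  Position 6 ('d'): repeat (last at 3), move window start to 4
  Position 6 ('d'): window [4,6] length 3
  Position 7 ('a'): window [4,7] length 4
  Position 8 ('c'): window [4,8] length 5
  Position 9 ('d'): repeat (last at 6), move window start to 7
  Position 9 ('d'): window [7,9] length 3
  Position 10 ('b'): window [7,10] length 4
Longest substring with no repeats: "efdgh" with length 5

5


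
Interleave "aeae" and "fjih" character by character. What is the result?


Interleaving "aeae" and "fjih":
  Position 0: 'a' from first, 'f' from second => "af"
  Position 1: 'e' from first, 'j' from second => "ej"
  Position 2: 'a' from first, 'i' from second => "ai"
  Position 3: 'e' from first, 'h' from second => "eh"
Result: afejaieh

afejaieh


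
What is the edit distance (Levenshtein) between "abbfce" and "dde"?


Computing edit distance: "abbfce" -> "dde"
DP table:
           d    d    e
      0    1    2    3
  a   1    1    2    3
  b   2    2    2    3
  b   3    3    3    3
  f   4    4    4    4
  c   5    5    5    5
  e   6    6    6    5
Edit distance = dp[6][3] = 5

5


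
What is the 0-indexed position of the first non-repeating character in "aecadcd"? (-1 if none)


Input: aecadcd
Character frequencies:
  'a': 2
  'c': 2
  'd': 2
  'e': 1
Scanning left to right for freq == 1:
  Position 0 ('a'): freq=2, skip
  Position 1 ('e'): unique! => answer = 1

1


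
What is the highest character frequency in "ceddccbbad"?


Input: ceddccbbad
Character counts:
  'a': 1
  'b': 2
  'c': 3
  'd': 3
  'e': 1
Maximum frequency: 3

3


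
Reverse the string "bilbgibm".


Input: bilbgibm
Reading characters right to left:
  Position 7: 'm'
  Position 6: 'b'
  Position 5: 'i'
  Position 4: 'g'
  Position 3: 'b'
  Position 2: 'l'
  Position 1: 'i'
  Position 0: 'b'
Reversed: mbigblib

mbigblib


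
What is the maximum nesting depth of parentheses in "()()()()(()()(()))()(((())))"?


Input: "()()()()(()()(()))()(((())))"
Tracking depth:
  Position 0 '(': depth becomes 1
  Position 1 ')': depth becomes 0
  Position 2 '(': depth becomes 1
  Position 3 ')': depth becomes 0
  Position 4 '(': depth becomes 1
  Position 5 ')': depth becomes 0
  Position 6 '(': depth becomes 1
  Position 7 ')': depth becomes 0
  Position 8 '(': depth becomes 1
  Position 9 '(': depth becomes 2
  Position 10 ')': depth becomes 1
  Position 11 '(': depth becomes 2
  Position 12 ')': depth becomes 1
  Position 13 '(': depth becomes 2
  Position 14 '(': depth becomes 3
  Position 15 ')': depth becomes 2
  Position 16 ')': depth becomes 1
  Position 17 ')': depth becomes 0
  Position 18 '(': depth becomes 1
  Position 19 ')': depth becomes 0
  Position 20 '(': depth becomes 1
  Position 21 '(': depth becomes 2
  Position 22 '(': depth becomes 3
  Position 23 '(': depth becomes 4
  Position 24 ')': depth becomes 3
  Position 25 ')': depth becomes 2
  Position 26 ')': depth becomes 1
  Position 27 ')': depth becomes 0
Maximum depth reached: 4

4


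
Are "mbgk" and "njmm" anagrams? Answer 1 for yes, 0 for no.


Strings: "mbgk", "njmm"
Sorted first:  bgkm
Sorted second: jmmn
Differ at position 0: 'b' vs 'j' => not anagrams

0


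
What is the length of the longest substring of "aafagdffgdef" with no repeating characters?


Input: "aafagdffgdef"
Sliding window (track last position of each char):
  Position 0 ('a'): window [0,0] length 1 -- new best
  Position 1 ('a'): repeat (last at 0), move window start to 1
  Position 1 ('a'): window [1,1] length 1
  Position 2 ('f'): window [1,2] length 2 -- new best
  Position 3 ('a'): repeat (last at 1), move window start to 2
  Position 3 ('a'): window [2,3] length 2
  Position 4 ('g'): window [2,4] length 3 -- new best
  Position 5 ('d'): window [2,5] length 4 -- new best
  Position 6 ('f'): repeat (last at 2), move window start to 3
  Position 6 ('f'): window [3,6] length 4
  Position 7 ('f'): repeat (last at 6), move window start to 7
  Position 7 ('f'): window [7,7] length 1
  Position 8 ('g'): window [7,8] length 2
  Position 9 ('d'): window [7,9] length 3
  Position 10 ('e'): window [7,10] length 4
  Position 11 ('f'): repeat (last at 7), move window start to 8
  Position 11 ('f'): window [8,11] length 4
Longest substring with no repeats: "fagd" with length 4

4


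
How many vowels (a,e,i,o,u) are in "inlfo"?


Input: inlfo
Checking each character:
  'i' at position 0: vowel (running total: 1)
  'n' at position 1: consonant
  'l' at position 2: consonant
  'f' at position 3: consonant
  'o' at position 4: vowel (running total: 2)
Total vowels: 2

2


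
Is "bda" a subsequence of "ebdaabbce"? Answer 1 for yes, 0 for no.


Check if "bda" is a subsequence of "ebdaabbce"
Greedy scan:
  Position 0 ('e'): no match needed
  Position 1 ('b'): matches sub[0] = 'b'
  Position 2 ('d'): matches sub[1] = 'd'
  Position 3 ('a'): matches sub[2] = 'a'
  Position 4 ('a'): no match needed
  Position 5 ('b'): no match needed
  Position 6 ('b'): no match needed
  Position 7 ('c'): no match needed
  Position 8 ('e'): no match needed
All 3 characters matched => is a subsequence

1


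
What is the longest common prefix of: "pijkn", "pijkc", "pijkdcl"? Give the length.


Words: pijkn, pijkc, pijkdcl
  Position 0: all 'p' => match
  Position 1: all 'i' => match
  Position 2: all 'j' => match
  Position 3: all 'k' => match
  Position 4: ('n', 'c', 'd') => mismatch, stop
LCP = "pijk" (length 4)

4


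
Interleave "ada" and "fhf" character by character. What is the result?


Interleaving "ada" and "fhf":
  Position 0: 'a' from first, 'f' from second => "af"
  Position 1: 'd' from first, 'h' from second => "dh"
  Position 2: 'a' from first, 'f' from second => "af"
Result: afdhaf

afdhaf


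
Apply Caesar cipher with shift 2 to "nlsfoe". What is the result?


Caesar cipher: shift "nlsfoe" by 2
  'n' (pos 13) + 2 = pos 15 = 'p'
  'l' (pos 11) + 2 = pos 13 = 'n'
  's' (pos 18) + 2 = pos 20 = 'u'
  'f' (pos 5) + 2 = pos 7 = 'h'
  'o' (pos 14) + 2 = pos 16 = 'q'
  'e' (pos 4) + 2 = pos 6 = 'g'
Result: pnuhqg

pnuhqg


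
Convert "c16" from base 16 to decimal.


Input: "c16" in base 16
Positional expansion:
  Digit 'c' (value 12) x 16^2 = 3072
  Digit '1' (value 1) x 16^1 = 16
  Digit '6' (value 6) x 16^0 = 6
Sum = 3094

3094


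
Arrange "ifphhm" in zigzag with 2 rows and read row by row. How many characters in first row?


Zigzag "ifphhm" into 2 rows:
Placing characters:
  'i' => row 0
  'f' => row 1
  'p' => row 0
  'h' => row 1
  'h' => row 0
  'm' => row 1
Rows:
  Row 0: "iph"
  Row 1: "fhm"
First row length: 3

3


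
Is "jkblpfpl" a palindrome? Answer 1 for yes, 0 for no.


Input: jkblpfpl
Reversed: lpfplbkj
  Compare pos 0 ('j') with pos 7 ('l'): MISMATCH
  Compare pos 1 ('k') with pos 6 ('p'): MISMATCH
  Compare pos 2 ('b') with pos 5 ('f'): MISMATCH
  Compare pos 3 ('l') with pos 4 ('p'): MISMATCH
Result: not a palindrome

0


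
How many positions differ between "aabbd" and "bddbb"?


Comparing "aabbd" and "bddbb" position by position:
  Position 0: 'a' vs 'b' => DIFFER
  Position 1: 'a' vs 'd' => DIFFER
  Position 2: 'b' vs 'd' => DIFFER
  Position 3: 'b' vs 'b' => same
  Position 4: 'd' vs 'b' => DIFFER
Positions that differ: 4

4


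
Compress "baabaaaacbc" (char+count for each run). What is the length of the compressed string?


Input: baabaaaacbc
Runs:
  'b' x 1 => "b1"
  'a' x 2 => "a2"
  'b' x 1 => "b1"
  'a' x 4 => "a4"
  'c' x 1 => "c1"
  'b' x 1 => "b1"
  'c' x 1 => "c1"
Compressed: "b1a2b1a4c1b1c1"
Compressed length: 14

14


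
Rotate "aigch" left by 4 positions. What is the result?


Input: "aigch", rotate left by 4
First 4 characters: "aigc"
Remaining characters: "h"
Concatenate remaining + first: "h" + "aigc" = "haigc"

haigc


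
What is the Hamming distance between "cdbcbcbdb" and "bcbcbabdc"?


Comparing "cdbcbcbdb" and "bcbcbabdc" position by position:
  Position 0: 'c' vs 'b' => differ
  Position 1: 'd' vs 'c' => differ
  Position 2: 'b' vs 'b' => same
  Position 3: 'c' vs 'c' => same
  Position 4: 'b' vs 'b' => same
  Position 5: 'c' vs 'a' => differ
  Position 6: 'b' vs 'b' => same
  Position 7: 'd' vs 'd' => same
  Position 8: 'b' vs 'c' => differ
Total differences (Hamming distance): 4

4


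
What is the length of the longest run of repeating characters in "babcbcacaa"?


Input: "babcbcacaa"
Scanning for longest run:
  Position 1 ('a'): new char, reset run to 1
  Position 2 ('b'): new char, reset run to 1
  Position 3 ('c'): new char, reset run to 1
  Position 4 ('b'): new char, reset run to 1
  Position 5 ('c'): new char, reset run to 1
  Position 6 ('a'): new char, reset run to 1
  Position 7 ('c'): new char, reset run to 1
  Position 8 ('a'): new char, reset run to 1
  Position 9 ('a'): continues run of 'a', length=2
Longest run: 'a' with length 2

2


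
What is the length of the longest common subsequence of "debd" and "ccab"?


LCS of "debd" and "ccab"
DP table:
           c    c    a    b
      0    0    0    0    0
  d   0    0    0    0    0
  e   0    0    0    0    0
  b   0    0    0    0    1
  d   0    0    0    0    1
LCS length = dp[4][4] = 1

1


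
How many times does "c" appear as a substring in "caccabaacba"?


Searching for "c" in "caccabaacba"
Scanning each position:
  Position 0: "c" => MATCH
  Position 1: "a" => no
  Position 2: "c" => MATCH
  Position 3: "c" => MATCH
  Position 4: "a" => no
  Position 5: "b" => no
  Position 6: "a" => no
  Position 7: "a" => no
  Position 8: "c" => MATCH
  Position 9: "b" => no
  Position 10: "a" => no
Total occurrences: 4

4


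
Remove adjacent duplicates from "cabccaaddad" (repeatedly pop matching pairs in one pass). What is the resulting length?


Input: cabccaaddad
Stack-based adjacent duplicate removal:
  Read 'c': push. Stack: c
  Read 'a': push. Stack: ca
  Read 'b': push. Stack: cab
  Read 'c': push. Stack: cabc
  Read 'c': matches stack top 'c' => pop. Stack: cab
  Read 'a': push. Stack: caba
  Read 'a': matches stack top 'a' => pop. Stack: cab
  Read 'd': push. Stack: cabd
  Read 'd': matches stack top 'd' => pop. Stack: cab
  Read 'a': push. Stack: caba
  Read 'd': push. Stack: cabad
Final stack: "cabad" (length 5)

5


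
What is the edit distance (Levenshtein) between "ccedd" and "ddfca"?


Computing edit distance: "ccedd" -> "ddfca"
DP table:
           d    d    f    c    a
      0    1    2    3    4    5
  c   1    1    2    3    3    4
  c   2    2    2    3    3    4
  e   3    3    3    3    4    4
  d   4    3    3    4    4    5
  d   5    4    3    4    5    5
Edit distance = dp[5][5] = 5

5


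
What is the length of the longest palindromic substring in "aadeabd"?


Input: "aadeabd"
Checking substrings for palindromes:
  [0:2] "aa" (len 2) => palindrome
Longest palindromic substring: "aa" with length 2

2


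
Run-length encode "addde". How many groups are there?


Input: addde
Scanning for consecutive runs:
  Group 1: 'a' x 1 (positions 0-0)
  Group 2: 'd' x 3 (positions 1-3)
  Group 3: 'e' x 1 (positions 4-4)
Total groups: 3

3


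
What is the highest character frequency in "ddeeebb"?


Input: ddeeebb
Character counts:
  'b': 2
  'd': 2
  'e': 3
Maximum frequency: 3

3


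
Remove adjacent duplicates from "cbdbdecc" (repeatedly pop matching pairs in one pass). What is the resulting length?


Input: cbdbdecc
Stack-based adjacent duplicate removal:
  Read 'c': push. Stack: c
  Read 'b': push. Stack: cb
  Read 'd': push. Stack: cbd
  Read 'b': push. Stack: cbdb
  Read 'd': push. Stack: cbdbd
  Read 'e': push. Stack: cbdbde
  Read 'c': push. Stack: cbdbdec
  Read 'c': matches stack top 'c' => pop. Stack: cbdbde
Final stack: "cbdbde" (length 6)

6


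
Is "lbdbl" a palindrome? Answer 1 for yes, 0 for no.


Input: lbdbl
Reversed: lbdbl
  Compare pos 0 ('l') with pos 4 ('l'): match
  Compare pos 1 ('b') with pos 3 ('b'): match
Result: palindrome

1


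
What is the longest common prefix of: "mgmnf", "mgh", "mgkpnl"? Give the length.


Words: mgmnf, mgh, mgkpnl
  Position 0: all 'm' => match
  Position 1: all 'g' => match
  Position 2: ('m', 'h', 'k') => mismatch, stop
LCP = "mg" (length 2)

2


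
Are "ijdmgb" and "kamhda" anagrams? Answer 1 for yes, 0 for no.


Strings: "ijdmgb", "kamhda"
Sorted first:  bdgijm
Sorted second: aadhkm
Differ at position 0: 'b' vs 'a' => not anagrams

0


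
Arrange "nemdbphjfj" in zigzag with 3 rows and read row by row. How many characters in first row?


Zigzag "nemdbphjfj" into 3 rows:
Placing characters:
  'n' => row 0
  'e' => row 1
  'm' => row 2
  'd' => row 1
  'b' => row 0
  'p' => row 1
  'h' => row 2
  'j' => row 1
  'f' => row 0
  'j' => row 1
Rows:
  Row 0: "nbf"
  Row 1: "edpjj"
  Row 2: "mh"
First row length: 3

3


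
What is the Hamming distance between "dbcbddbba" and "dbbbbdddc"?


Comparing "dbcbddbba" and "dbbbbdddc" position by position:
  Position 0: 'd' vs 'd' => same
  Position 1: 'b' vs 'b' => same
  Position 2: 'c' vs 'b' => differ
  Position 3: 'b' vs 'b' => same
  Position 4: 'd' vs 'b' => differ
  Position 5: 'd' vs 'd' => same
  Position 6: 'b' vs 'd' => differ
  Position 7: 'b' vs 'd' => differ
  Position 8: 'a' vs 'c' => differ
Total differences (Hamming distance): 5

5


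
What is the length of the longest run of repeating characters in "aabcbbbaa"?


Input: "aabcbbbaa"
Scanning for longest run:
  Position 1 ('a'): continues run of 'a', length=2
  Position 2 ('b'): new char, reset run to 1
  Position 3 ('c'): new char, reset run to 1
  Position 4 ('b'): new char, reset run to 1
  Position 5 ('b'): continues run of 'b', length=2
  Position 6 ('b'): continues run of 'b', length=3
  Position 7 ('a'): new char, reset run to 1
  Position 8 ('a'): continues run of 'a', length=2
Longest run: 'b' with length 3

3


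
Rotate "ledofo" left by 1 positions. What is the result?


Input: "ledofo", rotate left by 1
First 1 characters: "l"
Remaining characters: "edofo"
Concatenate remaining + first: "edofo" + "l" = "edofol"

edofol


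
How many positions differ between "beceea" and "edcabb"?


Comparing "beceea" and "edcabb" position by position:
  Position 0: 'b' vs 'e' => DIFFER
  Position 1: 'e' vs 'd' => DIFFER
  Position 2: 'c' vs 'c' => same
  Position 3: 'e' vs 'a' => DIFFER
  Position 4: 'e' vs 'b' => DIFFER
  Position 5: 'a' vs 'b' => DIFFER
Positions that differ: 5

5


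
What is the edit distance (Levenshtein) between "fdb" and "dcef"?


Computing edit distance: "fdb" -> "dcef"
DP table:
           d    c    e    f
      0    1    2    3    4
  f   1    1    2    3    3
  d   2    1    2    3    4
  b   3    2    2    3    4
Edit distance = dp[3][4] = 4

4


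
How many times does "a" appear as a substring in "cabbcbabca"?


Searching for "a" in "cabbcbabca"
Scanning each position:
  Position 0: "c" => no
  Position 1: "a" => MATCH
  Position 2: "b" => no
  Position 3: "b" => no
  Position 4: "c" => no
  Position 5: "b" => no
  Position 6: "a" => MATCH
  Position 7: "b" => no
  Position 8: "c" => no
  Position 9: "a" => MATCH
Total occurrences: 3

3


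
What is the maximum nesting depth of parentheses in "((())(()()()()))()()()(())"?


Input: "((())(()()()()))()()()(())"
Tracking depth:
  Position 0 '(': depth becomes 1
  Position 1 '(': depth becomes 2
  Position 2 '(': depth becomes 3
  Position 3 ')': depth becomes 2
  Position 4 ')': depth becomes 1
  Position 5 '(': depth becomes 2
  Position 6 '(': depth becomes 3
  Position 7 ')': depth becomes 2
  Position 8 '(': depth becomes 3
  Position 9 ')': depth becomes 2
  Position 10 '(': depth becomes 3
  Position 11 ')': depth becomes 2
  Position 12 '(': depth becomes 3
  Position 13 ')': depth becomes 2
  Position 14 ')': depth becomes 1
  Position 15 ')': depth becomes 0
  Position 16 '(': depth becomes 1
  Position 17 ')': depth becomes 0
  Position 18 '(': depth becomes 1
  Position 19 ')': depth becomes 0
  Position 20 '(': depth becomes 1
  Position 21 ')': depth becomes 0
  Position 22 '(': depth becomes 1
  Position 23 '(': depth becomes 2
  Position 24 ')': depth becomes 1
  Position 25 ')': depth becomes 0
Maximum depth reached: 3

3


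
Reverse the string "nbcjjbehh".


Input: nbcjjbehh
Reading characters right to left:
  Position 8: 'h'
  Position 7: 'h'
  Position 6: 'e'
  Position 5: 'b'
  Position 4: 'j'
  Position 3: 'j'
  Position 2: 'c'
  Position 1: 'b'
  Position 0: 'n'
Reversed: hhebjjcbn

hhebjjcbn


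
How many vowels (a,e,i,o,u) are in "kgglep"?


Input: kgglep
Checking each character:
  'k' at position 0: consonant
  'g' at position 1: consonant
  'g' at position 2: consonant
  'l' at position 3: consonant
  'e' at position 4: vowel (running total: 1)
  'p' at position 5: consonant
Total vowels: 1

1


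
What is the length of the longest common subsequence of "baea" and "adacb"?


LCS of "baea" and "adacb"
DP table:
           a    d    a    c    b
      0    0    0    0    0    0
  b   0    0    0    0    0    1
  a   0    1    1    1    1    1
  e   0    1    1    1    1    1
  a   0    1    1    2    2    2
LCS length = dp[4][5] = 2

2


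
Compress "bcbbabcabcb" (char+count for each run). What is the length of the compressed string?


Input: bcbbabcabcb
Runs:
  'b' x 1 => "b1"
  'c' x 1 => "c1"
  'b' x 2 => "b2"
  'a' x 1 => "a1"
  'b' x 1 => "b1"
  'c' x 1 => "c1"
  'a' x 1 => "a1"
  'b' x 1 => "b1"
  'c' x 1 => "c1"
  'b' x 1 => "b1"
Compressed: "b1c1b2a1b1c1a1b1c1b1"
Compressed length: 20

20


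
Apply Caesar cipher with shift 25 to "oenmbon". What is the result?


Caesar cipher: shift "oenmbon" by 25
  'o' (pos 14) + 25 = pos 13 = 'n'
  'e' (pos 4) + 25 = pos 3 = 'd'
  'n' (pos 13) + 25 = pos 12 = 'm'
  'm' (pos 12) + 25 = pos 11 = 'l'
  'b' (pos 1) + 25 = pos 0 = 'a'
  'o' (pos 14) + 25 = pos 13 = 'n'
  'n' (pos 13) + 25 = pos 12 = 'm'
Result: ndmlanm

ndmlanm


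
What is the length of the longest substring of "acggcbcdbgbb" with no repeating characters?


Input: "acggcbcdbgbb"
Sliding window (track last position of each char):
  Position 0 ('a'): window [0,0] length 1 -- new best
  Position 1 ('c'): window [0,1] length 2 -- new best
  Position 2 ('g'): window [0,2] length 3 -- new best
  Position 3 ('g'): repeat (last at 2), move window start to 3
  Position 3 ('g'): window [3,3] length 1
  Position 4 ('c'): window [3,4] length 2
  Position 5 ('b'): window [3,5] length 3
  Position 6 ('c'): repeat (last at 4), move window start to 5
  Position 6 ('c'): window [5,6] length 2
  Position 7 ('d'): window [5,7] length 3
  Position 8 ('b'): repeat (last at 5), move window start to 6
  Position 8 ('b'): window [6,8] length 3
  Position 9 ('g'): window [6,9] length 4 -- new best
  Position 10 ('b'): repeat (last at 8), move window start to 9
  Position 10 ('b'): window [9,10] length 2
  Position 11 ('b'): repeat (last at 10), move window start to 11
  Position 11 ('b'): window [11,11] length 1
Longest substring with no repeats: "cdbg" with length 4

4


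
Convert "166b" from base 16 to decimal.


Input: "166b" in base 16
Positional expansion:
  Digit '1' (value 1) x 16^3 = 4096
  Digit '6' (value 6) x 16^2 = 1536
  Digit '6' (value 6) x 16^1 = 96
  Digit 'b' (value 11) x 16^0 = 11
Sum = 5739

5739


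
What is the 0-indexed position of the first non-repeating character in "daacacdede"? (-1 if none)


Input: daacacdede
Character frequencies:
  'a': 3
  'c': 2
  'd': 3
  'e': 2
Scanning left to right for freq == 1:
  Position 0 ('d'): freq=3, skip
  Position 1 ('a'): freq=3, skip
  Position 2 ('a'): freq=3, skip
  Position 3 ('c'): freq=2, skip
  Position 4 ('a'): freq=3, skip
  Position 5 ('c'): freq=2, skip
  Position 6 ('d'): freq=3, skip
  Position 7 ('e'): freq=2, skip
  Position 8 ('d'): freq=3, skip
  Position 9 ('e'): freq=2, skip
  No unique character found => answer = -1

-1


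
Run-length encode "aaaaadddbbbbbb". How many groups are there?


Input: aaaaadddbbbbbb
Scanning for consecutive runs:
  Group 1: 'a' x 5 (positions 0-4)
  Group 2: 'd' x 3 (positions 5-7)
  Group 3: 'b' x 6 (positions 8-13)
Total groups: 3

3


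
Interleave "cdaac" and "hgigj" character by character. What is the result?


Interleaving "cdaac" and "hgigj":
  Position 0: 'c' from first, 'h' from second => "ch"
  Position 1: 'd' from first, 'g' from second => "dg"
  Position 2: 'a' from first, 'i' from second => "ai"
  Position 3: 'a' from first, 'g' from second => "ag"
  Position 4: 'c' from first, 'j' from second => "cj"
Result: chdgaiagcj

chdgaiagcj


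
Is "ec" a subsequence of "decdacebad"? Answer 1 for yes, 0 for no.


Check if "ec" is a subsequence of "decdacebad"
Greedy scan:
  Position 0 ('d'): no match needed
  Position 1 ('e'): matches sub[0] = 'e'
  Position 2 ('c'): matches sub[1] = 'c'
  Position 3 ('d'): no match needed
  Position 4 ('a'): no match needed
  Position 5 ('c'): no match needed
  Position 6 ('e'): no match needed
  Position 7 ('b'): no match needed
  Position 8 ('a'): no match needed
  Position 9 ('d'): no match needed
All 2 characters matched => is a subsequence

1


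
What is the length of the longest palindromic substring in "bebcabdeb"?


Input: "bebcabdeb"
Checking substrings for palindromes:
  [0:3] "beb" (len 3) => palindrome
Longest palindromic substring: "beb" with length 3

3


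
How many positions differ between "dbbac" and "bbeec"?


Comparing "dbbac" and "bbeec" position by position:
  Position 0: 'd' vs 'b' => DIFFER
  Position 1: 'b' vs 'b' => same
  Position 2: 'b' vs 'e' => DIFFER
  Position 3: 'a' vs 'e' => DIFFER
  Position 4: 'c' vs 'c' => same
Positions that differ: 3

3


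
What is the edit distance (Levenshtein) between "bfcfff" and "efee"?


Computing edit distance: "bfcfff" -> "efee"
DP table:
           e    f    e    e
      0    1    2    3    4
  b   1    1    2    3    4
  f   2    2    1    2    3
  c   3    3    2    2    3
  f   4    4    3    3    3
  f   5    5    4    4    4
  f   6    6    5    5    5
Edit distance = dp[6][4] = 5

5


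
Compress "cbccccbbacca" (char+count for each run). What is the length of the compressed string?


Input: cbccccbbacca
Runs:
  'c' x 1 => "c1"
  'b' x 1 => "b1"
  'c' x 4 => "c4"
  'b' x 2 => "b2"
  'a' x 1 => "a1"
  'c' x 2 => "c2"
  'a' x 1 => "a1"
Compressed: "c1b1c4b2a1c2a1"
Compressed length: 14

14


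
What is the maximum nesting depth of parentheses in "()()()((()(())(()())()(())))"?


Input: "()()()((()(())(()())()(())))"
Tracking depth:
  Position 0 '(': depth becomes 1
  Position 1 ')': depth becomes 0
  Position 2 '(': depth becomes 1
  Position 3 ')': depth becomes 0
  Position 4 '(': depth becomes 1
  Position 5 ')': depth becomes 0
  Position 6 '(': depth becomes 1
  Position 7 '(': depth becomes 2
  Position 8 '(': depth becomes 3
  Position 9 ')': depth becomes 2
  Position 10 '(': depth becomes 3
  Position 11 '(': depth becomes 4
  Position 12 ')': depth becomes 3
  Position 13 ')': depth becomes 2
  Position 14 '(': depth becomes 3
  Position 15 '(': depth becomes 4
  Position 16 ')': depth becomes 3
  Position 17 '(': depth becomes 4
  Position 18 ')': depth becomes 3
  Position 19 ')': depth becomes 2
  Position 20 '(': depth becomes 3
  Position 21 ')': depth becomes 2
  Position 22 '(': depth becomes 3
  Position 23 '(': depth becomes 4
  Position 24 ')': depth becomes 3
  Position 25 ')': depth becomes 2
  Position 26 ')': depth becomes 1
  Position 27 ')': depth becomes 0
Maximum depth reached: 4

4


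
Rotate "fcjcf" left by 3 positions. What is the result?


Input: "fcjcf", rotate left by 3
First 3 characters: "fcj"
Remaining characters: "cf"
Concatenate remaining + first: "cf" + "fcj" = "cffcj"

cffcj


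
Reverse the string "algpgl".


Input: algpgl
Reading characters right to left:
  Position 5: 'l'
  Position 4: 'g'
  Position 3: 'p'
  Position 2: 'g'
  Position 1: 'l'
  Position 0: 'a'
Reversed: lgpgla

lgpgla


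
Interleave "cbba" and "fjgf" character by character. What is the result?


Interleaving "cbba" and "fjgf":
  Position 0: 'c' from first, 'f' from second => "cf"
  Position 1: 'b' from first, 'j' from second => "bj"
  Position 2: 'b' from first, 'g' from second => "bg"
  Position 3: 'a' from first, 'f' from second => "af"
Result: cfbjbgaf

cfbjbgaf


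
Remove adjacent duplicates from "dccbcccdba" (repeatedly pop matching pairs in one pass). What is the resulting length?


Input: dccbcccdba
Stack-based adjacent duplicate removal:
  Read 'd': push. Stack: d
  Read 'c': push. Stack: dc
  Read 'c': matches stack top 'c' => pop. Stack: d
  Read 'b': push. Stack: db
  Read 'c': push. Stack: dbc
  Read 'c': matches stack top 'c' => pop. Stack: db
  Read 'c': push. Stack: dbc
  Read 'd': push. Stack: dbcd
  Read 'b': push. Stack: dbcdb
  Read 'a': push. Stack: dbcdba
Final stack: "dbcdba" (length 6)

6


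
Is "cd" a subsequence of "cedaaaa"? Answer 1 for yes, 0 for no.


Check if "cd" is a subsequence of "cedaaaa"
Greedy scan:
  Position 0 ('c'): matches sub[0] = 'c'
  Position 1 ('e'): no match needed
  Position 2 ('d'): matches sub[1] = 'd'
  Position 3 ('a'): no match needed
  Position 4 ('a'): no match needed
  Position 5 ('a'): no match needed
  Position 6 ('a'): no match needed
All 2 characters matched => is a subsequence

1


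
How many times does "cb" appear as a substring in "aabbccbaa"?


Searching for "cb" in "aabbccbaa"
Scanning each position:
  Position 0: "aa" => no
  Position 1: "ab" => no
  Position 2: "bb" => no
  Position 3: "bc" => no
  Position 4: "cc" => no
  Position 5: "cb" => MATCH
  Position 6: "ba" => no
  Position 7: "aa" => no
Total occurrences: 1

1


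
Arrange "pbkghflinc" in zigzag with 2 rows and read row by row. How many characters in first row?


Zigzag "pbkghflinc" into 2 rows:
Placing characters:
  'p' => row 0
  'b' => row 1
  'k' => row 0
  'g' => row 1
  'h' => row 0
  'f' => row 1
  'l' => row 0
  'i' => row 1
  'n' => row 0
  'c' => row 1
Rows:
  Row 0: "pkhln"
  Row 1: "bgfic"
First row length: 5

5


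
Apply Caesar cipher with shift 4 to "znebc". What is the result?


Caesar cipher: shift "znebc" by 4
  'z' (pos 25) + 4 = pos 3 = 'd'
  'n' (pos 13) + 4 = pos 17 = 'r'
  'e' (pos 4) + 4 = pos 8 = 'i'
  'b' (pos 1) + 4 = pos 5 = 'f'
  'c' (pos 2) + 4 = pos 6 = 'g'
Result: drifg

drifg


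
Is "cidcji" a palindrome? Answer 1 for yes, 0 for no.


Input: cidcji
Reversed: ijcdic
  Compare pos 0 ('c') with pos 5 ('i'): MISMATCH
  Compare pos 1 ('i') with pos 4 ('j'): MISMATCH
  Compare pos 2 ('d') with pos 3 ('c'): MISMATCH
Result: not a palindrome

0


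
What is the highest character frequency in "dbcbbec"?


Input: dbcbbec
Character counts:
  'b': 3
  'c': 2
  'd': 1
  'e': 1
Maximum frequency: 3

3


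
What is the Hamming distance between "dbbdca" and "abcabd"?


Comparing "dbbdca" and "abcabd" position by position:
  Position 0: 'd' vs 'a' => differ
  Position 1: 'b' vs 'b' => same
  Position 2: 'b' vs 'c' => differ
  Position 3: 'd' vs 'a' => differ
  Position 4: 'c' vs 'b' => differ
  Position 5: 'a' vs 'd' => differ
Total differences (Hamming distance): 5

5


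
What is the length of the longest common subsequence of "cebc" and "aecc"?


LCS of "cebc" and "aecc"
DP table:
           a    e    c    c
      0    0    0    0    0
  c   0    0    0    1    1
  e   0    0    1    1    1
  b   0    0    1    1    1
  c   0    0    1    2    2
LCS length = dp[4][4] = 2

2


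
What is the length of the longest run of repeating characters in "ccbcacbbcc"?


Input: "ccbcacbbcc"
Scanning for longest run:
  Position 1 ('c'): continues run of 'c', length=2
  Position 2 ('b'): new char, reset run to 1
  Position 3 ('c'): new char, reset run to 1
  Position 4 ('a'): new char, reset run to 1
  Position 5 ('c'): new char, reset run to 1
  Position 6 ('b'): new char, reset run to 1
  Position 7 ('b'): continues run of 'b', length=2
  Position 8 ('c'): new char, reset run to 1
  Position 9 ('c'): continues run of 'c', length=2
Longest run: 'c' with length 2

2


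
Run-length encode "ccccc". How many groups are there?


Input: ccccc
Scanning for consecutive runs:
  Group 1: 'c' x 5 (positions 0-4)
Total groups: 1

1


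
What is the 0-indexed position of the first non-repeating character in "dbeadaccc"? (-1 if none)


Input: dbeadaccc
Character frequencies:
  'a': 2
  'b': 1
  'c': 3
  'd': 2
  'e': 1
Scanning left to right for freq == 1:
  Position 0 ('d'): freq=2, skip
  Position 1 ('b'): unique! => answer = 1

1


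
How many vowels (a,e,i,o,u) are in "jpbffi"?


Input: jpbffi
Checking each character:
  'j' at position 0: consonant
  'p' at position 1: consonant
  'b' at position 2: consonant
  'f' at position 3: consonant
  'f' at position 4: consonant
  'i' at position 5: vowel (running total: 1)
Total vowels: 1

1


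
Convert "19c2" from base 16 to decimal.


Input: "19c2" in base 16
Positional expansion:
  Digit '1' (value 1) x 16^3 = 4096
  Digit '9' (value 9) x 16^2 = 2304
  Digit 'c' (value 12) x 16^1 = 192
  Digit '2' (value 2) x 16^0 = 2
Sum = 6594

6594


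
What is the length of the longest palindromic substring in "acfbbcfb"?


Input: "acfbbcfb"
Checking substrings for palindromes:
  [3:5] "bb" (len 2) => palindrome
Longest palindromic substring: "bb" with length 2

2


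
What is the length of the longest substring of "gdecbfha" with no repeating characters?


Input: "gdecbfha"
Sliding window (track last position of each char):
  Position 0 ('g'): window [0,0] length 1 -- new best
  Position 1 ('d'): window [0,1] length 2 -- new best
  Position 2 ('e'): window [0,2] length 3 -- new best
  Position 3 ('c'): window [0,3] length 4 -- new best
  Position 4 ('b'): window [0,4] length 5 -- new best
  Position 5 ('f'): window [0,5] length 6 -- new best
  Position 6 ('h'): window [0,6] length 7 -- new best
  Position 7 ('a'): window [0,7] length 8 -- new best
Longest substring with no repeats: "gdecbfha" with length 8

8


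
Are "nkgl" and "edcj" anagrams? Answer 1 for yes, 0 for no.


Strings: "nkgl", "edcj"
Sorted first:  gkln
Sorted second: cdej
Differ at position 0: 'g' vs 'c' => not anagrams

0


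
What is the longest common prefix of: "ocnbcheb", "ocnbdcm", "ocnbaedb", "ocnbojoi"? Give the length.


Words: ocnbcheb, ocnbdcm, ocnbaedb, ocnbojoi
  Position 0: all 'o' => match
  Position 1: all 'c' => match
  Position 2: all 'n' => match
  Position 3: all 'b' => match
  Position 4: ('c', 'd', 'a', 'o') => mismatch, stop
LCP = "ocnb" (length 4)

4


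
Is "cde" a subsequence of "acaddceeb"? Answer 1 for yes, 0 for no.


Check if "cde" is a subsequence of "acaddceeb"
Greedy scan:
  Position 0 ('a'): no match needed
  Position 1 ('c'): matches sub[0] = 'c'
  Position 2 ('a'): no match needed
  Position 3 ('d'): matches sub[1] = 'd'
  Position 4 ('d'): no match needed
  Position 5 ('c'): no match needed
  Position 6 ('e'): matches sub[2] = 'e'
  Position 7 ('e'): no match needed
  Position 8 ('b'): no match needed
All 3 characters matched => is a subsequence

1


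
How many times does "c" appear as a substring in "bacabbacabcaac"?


Searching for "c" in "bacabbacabcaac"
Scanning each position:
  Position 0: "b" => no
  Position 1: "a" => no
  Position 2: "c" => MATCH
  Position 3: "a" => no
  Position 4: "b" => no
  Position 5: "b" => no
  Position 6: "a" => no
  Position 7: "c" => MATCH
  Position 8: "a" => no
  Position 9: "b" => no
  Position 10: "c" => MATCH
  Position 11: "a" => no
  Position 12: "a" => no
  Position 13: "c" => MATCH
Total occurrences: 4

4


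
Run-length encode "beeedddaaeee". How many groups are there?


Input: beeedddaaeee
Scanning for consecutive runs:
  Group 1: 'b' x 1 (positions 0-0)
  Group 2: 'e' x 3 (positions 1-3)
  Group 3: 'd' x 3 (positions 4-6)
  Group 4: 'a' x 2 (positions 7-8)
  Group 5: 'e' x 3 (positions 9-11)
Total groups: 5

5


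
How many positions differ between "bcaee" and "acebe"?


Comparing "bcaee" and "acebe" position by position:
  Position 0: 'b' vs 'a' => DIFFER
  Position 1: 'c' vs 'c' => same
  Position 2: 'a' vs 'e' => DIFFER
  Position 3: 'e' vs 'b' => DIFFER
  Position 4: 'e' vs 'e' => same
Positions that differ: 3

3


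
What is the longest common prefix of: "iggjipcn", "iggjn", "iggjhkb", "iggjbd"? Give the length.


Words: iggjipcn, iggjn, iggjhkb, iggjbd
  Position 0: all 'i' => match
  Position 1: all 'g' => match
  Position 2: all 'g' => match
  Position 3: all 'j' => match
  Position 4: ('i', 'n', 'h', 'b') => mismatch, stop
LCP = "iggj" (length 4)

4


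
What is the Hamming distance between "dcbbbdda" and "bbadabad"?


Comparing "dcbbbdda" and "bbadabad" position by position:
  Position 0: 'd' vs 'b' => differ
  Position 1: 'c' vs 'b' => differ
  Position 2: 'b' vs 'a' => differ
  Position 3: 'b' vs 'd' => differ
  Position 4: 'b' vs 'a' => differ
  Position 5: 'd' vs 'b' => differ
  Position 6: 'd' vs 'a' => differ
  Position 7: 'a' vs 'd' => differ
Total differences (Hamming distance): 8

8


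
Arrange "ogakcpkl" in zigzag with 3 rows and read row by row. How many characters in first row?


Zigzag "ogakcpkl" into 3 rows:
Placing characters:
  'o' => row 0
  'g' => row 1
  'a' => row 2
  'k' => row 1
  'c' => row 0
  'p' => row 1
  'k' => row 2
  'l' => row 1
Rows:
  Row 0: "oc"
  Row 1: "gkpl"
  Row 2: "ak"
First row length: 2

2


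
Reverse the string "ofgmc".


Input: ofgmc
Reading characters right to left:
  Position 4: 'c'
  Position 3: 'm'
  Position 2: 'g'
  Position 1: 'f'
  Position 0: 'o'
Reversed: cmgfo

cmgfo


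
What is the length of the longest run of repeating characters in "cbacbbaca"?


Input: "cbacbbaca"
Scanning for longest run:
  Position 1 ('b'): new char, reset run to 1
  Position 2 ('a'): new char, reset run to 1
  Position 3 ('c'): new char, reset run to 1
  Position 4 ('b'): new char, reset run to 1
  Position 5 ('b'): continues run of 'b', length=2
  Position 6 ('a'): new char, reset run to 1
  Position 7 ('c'): new char, reset run to 1
  Position 8 ('a'): new char, reset run to 1
Longest run: 'b' with length 2

2


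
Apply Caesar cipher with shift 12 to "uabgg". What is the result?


Caesar cipher: shift "uabgg" by 12
  'u' (pos 20) + 12 = pos 6 = 'g'
  'a' (pos 0) + 12 = pos 12 = 'm'
  'b' (pos 1) + 12 = pos 13 = 'n'
  'g' (pos 6) + 12 = pos 18 = 's'
  'g' (pos 6) + 12 = pos 18 = 's'
Result: gmnss

gmnss


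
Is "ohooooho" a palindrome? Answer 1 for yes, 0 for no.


Input: ohooooho
Reversed: ohooooho
  Compare pos 0 ('o') with pos 7 ('o'): match
  Compare pos 1 ('h') with pos 6 ('h'): match
  Compare pos 2 ('o') with pos 5 ('o'): match
  Compare pos 3 ('o') with pos 4 ('o'): match
Result: palindrome

1


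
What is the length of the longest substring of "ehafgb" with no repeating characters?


Input: "ehafgb"
Sliding window (track last position of each char):
  Position 0 ('e'): window [0,0] length 1 -- new best
  Position 1 ('h'): window [0,1] length 2 -- new best
  Position 2 ('a'): window [0,2] length 3 -- new best
  Position 3 ('f'): window [0,3] length 4 -- new best
  Position 4 ('g'): window [0,4] length 5 -- new best
  Position 5 ('b'): window [0,5] length 6 -- new best
Longest substring with no repeats: "ehafgb" with length 6

6


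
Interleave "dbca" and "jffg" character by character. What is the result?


Interleaving "dbca" and "jffg":
  Position 0: 'd' from first, 'j' from second => "dj"
  Position 1: 'b' from first, 'f' from second => "bf"
  Position 2: 'c' from first, 'f' from second => "cf"
  Position 3: 'a' from first, 'g' from second => "ag"
Result: djbfcfag

djbfcfag


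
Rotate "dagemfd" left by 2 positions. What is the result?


Input: "dagemfd", rotate left by 2
First 2 characters: "da"
Remaining characters: "gemfd"
Concatenate remaining + first: "gemfd" + "da" = "gemfdda"

gemfdda


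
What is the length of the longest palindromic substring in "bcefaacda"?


Input: "bcefaacda"
Checking substrings for palindromes:
  [4:6] "aa" (len 2) => palindrome
Longest palindromic substring: "aa" with length 2

2


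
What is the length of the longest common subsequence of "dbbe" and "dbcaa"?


LCS of "dbbe" and "dbcaa"
DP table:
           d    b    c    a    a
      0    0    0    0    0    0
  d   0    1    1    1    1    1
  b   0    1    2    2    2    2
  b   0    1    2    2    2    2
  e   0    1    2    2    2    2
LCS length = dp[4][5] = 2

2


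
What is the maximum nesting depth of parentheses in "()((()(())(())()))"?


Input: "()((()(())(())()))"
Tracking depth:
  Position 0 '(': depth becomes 1
  Position 1 ')': depth becomes 0
  Position 2 '(': depth becomes 1
  Position 3 '(': depth becomes 2
  Position 4 '(': depth becomes 3
  Position 5 ')': depth becomes 2
  Position 6 '(': depth becomes 3
  Position 7 '(': depth becomes 4
  Position 8 ')': depth becomes 3
  Position 9 ')': depth becomes 2
  Position 10 '(': depth becomes 3
  Position 11 '(': depth becomes 4
  Position 12 ')': depth becomes 3
  Position 13 ')': depth becomes 2
  Position 14 '(': depth becomes 3
  Position 15 ')': depth becomes 2
  Position 16 ')': depth becomes 1
  Position 17 ')': depth becomes 0
Maximum depth reached: 4

4


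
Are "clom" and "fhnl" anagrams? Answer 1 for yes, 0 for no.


Strings: "clom", "fhnl"
Sorted first:  clmo
Sorted second: fhln
Differ at position 0: 'c' vs 'f' => not anagrams

0


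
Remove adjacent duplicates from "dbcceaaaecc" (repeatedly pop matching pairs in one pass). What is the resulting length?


Input: dbcceaaaecc
Stack-based adjacent duplicate removal:
  Read 'd': push. Stack: d
  Read 'b': push. Stack: db
  Read 'c': push. Stack: dbc
  Read 'c': matches stack top 'c' => pop. Stack: db
  Read 'e': push. Stack: dbe
  Read 'a': push. Stack: dbea
  Read 'a': matches stack top 'a' => pop. Stack: dbe
  Read 'a': push. Stack: dbea
  Read 'e': push. Stack: dbeae
  Read 'c': push. Stack: dbeaec
  Read 'c': matches stack top 'c' => pop. Stack: dbeae
Final stack: "dbeae" (length 5)

5
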